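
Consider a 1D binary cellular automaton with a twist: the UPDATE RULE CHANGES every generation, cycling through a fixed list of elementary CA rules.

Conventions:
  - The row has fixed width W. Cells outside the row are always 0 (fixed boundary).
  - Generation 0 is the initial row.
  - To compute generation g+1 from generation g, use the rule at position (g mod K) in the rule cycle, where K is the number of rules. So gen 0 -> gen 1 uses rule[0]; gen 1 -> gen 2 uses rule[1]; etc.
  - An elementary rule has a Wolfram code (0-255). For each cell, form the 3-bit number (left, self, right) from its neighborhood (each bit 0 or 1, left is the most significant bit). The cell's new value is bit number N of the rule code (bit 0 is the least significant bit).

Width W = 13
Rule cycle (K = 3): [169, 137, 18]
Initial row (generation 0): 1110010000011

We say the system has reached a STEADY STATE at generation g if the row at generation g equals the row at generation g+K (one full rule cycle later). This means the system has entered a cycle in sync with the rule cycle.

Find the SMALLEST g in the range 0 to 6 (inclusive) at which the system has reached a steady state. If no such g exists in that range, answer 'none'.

Answer: none

Derivation:
Gen 0: 1110010000011
Gen 1 (rule 169): 1100000111010
Gen 2 (rule 137): 1001110110000
Gen 3 (rule 18): 0110000001000
Gen 4 (rule 169): 0100111100011
Gen 5 (rule 137): 0000111001010
Gen 6 (rule 18): 0001000110001
Gen 7 (rule 169): 1100010100100
Gen 8 (rule 137): 1001000000001
Gen 9 (rule 18): 0110100000010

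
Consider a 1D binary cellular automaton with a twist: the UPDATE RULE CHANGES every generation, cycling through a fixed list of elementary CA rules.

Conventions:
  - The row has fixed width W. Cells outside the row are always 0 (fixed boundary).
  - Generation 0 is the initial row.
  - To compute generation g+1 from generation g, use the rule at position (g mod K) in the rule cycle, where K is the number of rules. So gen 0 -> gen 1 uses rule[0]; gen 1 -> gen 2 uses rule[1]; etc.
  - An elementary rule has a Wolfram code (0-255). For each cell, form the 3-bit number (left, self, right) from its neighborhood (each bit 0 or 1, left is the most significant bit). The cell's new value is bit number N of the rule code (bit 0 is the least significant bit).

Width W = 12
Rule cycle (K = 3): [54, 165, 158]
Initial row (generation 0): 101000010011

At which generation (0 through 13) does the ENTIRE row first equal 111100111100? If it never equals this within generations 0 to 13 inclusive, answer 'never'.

Gen 0: 101000010011
Gen 1 (rule 54): 111100111100
Gen 2 (rule 165): 011000011001
Gen 3 (rule 158): 110100110111
Gen 4 (rule 54): 001111001000
Gen 5 (rule 165): 100110001011
Gen 6 (rule 158): 111101011010
Gen 7 (rule 54): 000011100111
Gen 8 (rule 165): 111001000010
Gen 9 (rule 158): 110111100111
Gen 10 (rule 54): 001000011000
Gen 11 (rule 165): 101011000011
Gen 12 (rule 158): 101010100110
Gen 13 (rule 54): 111111111001

Answer: 1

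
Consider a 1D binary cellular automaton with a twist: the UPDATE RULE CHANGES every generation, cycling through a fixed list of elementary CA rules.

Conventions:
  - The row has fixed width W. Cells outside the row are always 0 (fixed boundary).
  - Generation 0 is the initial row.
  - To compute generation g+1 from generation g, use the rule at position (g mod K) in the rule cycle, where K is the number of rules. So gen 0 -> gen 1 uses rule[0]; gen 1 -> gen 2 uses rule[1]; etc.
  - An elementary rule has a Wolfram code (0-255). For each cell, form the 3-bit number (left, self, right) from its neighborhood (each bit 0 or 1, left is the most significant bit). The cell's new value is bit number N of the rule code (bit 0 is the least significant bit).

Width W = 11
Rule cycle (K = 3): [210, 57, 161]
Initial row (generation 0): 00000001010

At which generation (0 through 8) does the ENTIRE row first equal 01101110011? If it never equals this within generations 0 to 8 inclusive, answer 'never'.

Gen 0: 00000001010
Gen 1 (rule 210): 00000010001
Gen 2 (rule 57): 11111001100
Gen 3 (rule 161): 01110000001
Gen 4 (rule 210): 10111000010
Gen 5 (rule 57): 01100111001
Gen 6 (rule 161): 00000010000
Gen 7 (rule 210): 00000101000
Gen 8 (rule 57): 11110010111

Answer: never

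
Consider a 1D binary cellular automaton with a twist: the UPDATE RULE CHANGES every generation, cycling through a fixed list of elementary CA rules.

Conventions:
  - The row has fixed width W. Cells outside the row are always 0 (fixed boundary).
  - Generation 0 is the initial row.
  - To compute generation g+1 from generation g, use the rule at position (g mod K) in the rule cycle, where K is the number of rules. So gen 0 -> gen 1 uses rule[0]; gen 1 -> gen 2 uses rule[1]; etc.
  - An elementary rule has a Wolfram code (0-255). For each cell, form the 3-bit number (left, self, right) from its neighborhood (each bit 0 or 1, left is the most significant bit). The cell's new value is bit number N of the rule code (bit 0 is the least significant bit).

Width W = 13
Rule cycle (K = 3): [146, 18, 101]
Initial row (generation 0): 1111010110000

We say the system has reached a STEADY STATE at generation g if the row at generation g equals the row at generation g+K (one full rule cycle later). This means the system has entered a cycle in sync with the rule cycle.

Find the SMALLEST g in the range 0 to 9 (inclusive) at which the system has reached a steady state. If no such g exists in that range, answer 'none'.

Answer: 1

Derivation:
Gen 0: 1111010110000
Gen 1 (rule 146): 0110000001000
Gen 2 (rule 18): 1001000010100
Gen 3 (rule 101): 1001011011101
Gen 4 (rule 146): 0110000001000
Gen 5 (rule 18): 1001000010100
Gen 6 (rule 101): 1001011011101
Gen 7 (rule 146): 0110000001000
Gen 8 (rule 18): 1001000010100
Gen 9 (rule 101): 1001011011101
Gen 10 (rule 146): 0110000001000
Gen 11 (rule 18): 1001000010100
Gen 12 (rule 101): 1001011011101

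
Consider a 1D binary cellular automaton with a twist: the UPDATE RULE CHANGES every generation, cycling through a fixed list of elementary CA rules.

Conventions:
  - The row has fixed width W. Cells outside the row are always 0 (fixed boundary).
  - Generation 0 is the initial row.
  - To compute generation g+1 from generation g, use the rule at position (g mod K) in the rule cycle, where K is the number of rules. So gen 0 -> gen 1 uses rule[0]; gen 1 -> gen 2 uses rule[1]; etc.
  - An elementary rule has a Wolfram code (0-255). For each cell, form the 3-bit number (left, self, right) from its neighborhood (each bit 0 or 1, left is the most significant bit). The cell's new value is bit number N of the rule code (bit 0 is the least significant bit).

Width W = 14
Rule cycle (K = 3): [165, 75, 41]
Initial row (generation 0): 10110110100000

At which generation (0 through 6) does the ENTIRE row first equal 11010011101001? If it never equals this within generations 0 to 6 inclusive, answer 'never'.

Answer: 2

Derivation:
Gen 0: 10110110100000
Gen 1 (rule 165): 11001001101111
Gen 2 (rule 75): 11010011101001
Gen 3 (rule 41): 10100010010000
Gen 4 (rule 165): 11101010010111
Gen 5 (rule 75): 10100000100101
Gen 6 (rule 41): 01001110000010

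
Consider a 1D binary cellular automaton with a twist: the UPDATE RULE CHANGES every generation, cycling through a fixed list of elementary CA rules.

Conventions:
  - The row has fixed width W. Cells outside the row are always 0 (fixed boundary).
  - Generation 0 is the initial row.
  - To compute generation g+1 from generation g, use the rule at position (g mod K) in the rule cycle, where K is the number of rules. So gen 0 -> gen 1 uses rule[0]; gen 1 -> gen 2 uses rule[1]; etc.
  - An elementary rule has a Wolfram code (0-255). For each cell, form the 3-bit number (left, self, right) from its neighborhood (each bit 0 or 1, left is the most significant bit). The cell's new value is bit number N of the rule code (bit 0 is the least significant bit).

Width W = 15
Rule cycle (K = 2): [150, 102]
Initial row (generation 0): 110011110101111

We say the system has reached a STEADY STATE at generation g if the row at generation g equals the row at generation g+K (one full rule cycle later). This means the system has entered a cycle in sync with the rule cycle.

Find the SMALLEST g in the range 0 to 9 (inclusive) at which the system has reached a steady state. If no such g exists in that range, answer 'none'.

Answer: none

Derivation:
Gen 0: 110011110101111
Gen 1 (rule 150): 001101100100110
Gen 2 (rule 102): 010110101101010
Gen 3 (rule 150): 110000100001011
Gen 4 (rule 102): 010001100011101
Gen 5 (rule 150): 111010010101001
Gen 6 (rule 102): 001110111111011
Gen 7 (rule 150): 010100011110000
Gen 8 (rule 102): 111100100010000
Gen 9 (rule 150): 011011110111000
Gen 10 (rule 102): 101100011001000
Gen 11 (rule 150): 100010100111100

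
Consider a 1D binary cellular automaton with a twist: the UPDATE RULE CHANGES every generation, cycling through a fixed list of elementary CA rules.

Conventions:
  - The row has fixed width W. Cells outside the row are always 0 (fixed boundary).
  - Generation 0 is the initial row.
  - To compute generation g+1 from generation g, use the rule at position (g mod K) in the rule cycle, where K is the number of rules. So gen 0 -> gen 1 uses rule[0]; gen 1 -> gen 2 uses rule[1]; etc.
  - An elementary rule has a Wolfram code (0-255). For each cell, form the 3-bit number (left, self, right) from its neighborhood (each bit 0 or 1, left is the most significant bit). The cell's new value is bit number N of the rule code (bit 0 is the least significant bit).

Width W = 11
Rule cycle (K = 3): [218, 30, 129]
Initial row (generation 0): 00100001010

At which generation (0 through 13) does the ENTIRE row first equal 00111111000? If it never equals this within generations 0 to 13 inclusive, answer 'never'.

Gen 0: 00100001010
Gen 1 (rule 218): 01010010001
Gen 2 (rule 30): 11011111011
Gen 3 (rule 129): 00001110000
Gen 4 (rule 218): 00011111000
Gen 5 (rule 30): 00110000100
Gen 6 (rule 129): 10000110001
Gen 7 (rule 218): 01001111010
Gen 8 (rule 30): 11111000011
Gen 9 (rule 129): 01110011000
Gen 10 (rule 218): 11111111100
Gen 11 (rule 30): 10000000010
Gen 12 (rule 129): 00111111000
Gen 13 (rule 218): 01111111100

Answer: 12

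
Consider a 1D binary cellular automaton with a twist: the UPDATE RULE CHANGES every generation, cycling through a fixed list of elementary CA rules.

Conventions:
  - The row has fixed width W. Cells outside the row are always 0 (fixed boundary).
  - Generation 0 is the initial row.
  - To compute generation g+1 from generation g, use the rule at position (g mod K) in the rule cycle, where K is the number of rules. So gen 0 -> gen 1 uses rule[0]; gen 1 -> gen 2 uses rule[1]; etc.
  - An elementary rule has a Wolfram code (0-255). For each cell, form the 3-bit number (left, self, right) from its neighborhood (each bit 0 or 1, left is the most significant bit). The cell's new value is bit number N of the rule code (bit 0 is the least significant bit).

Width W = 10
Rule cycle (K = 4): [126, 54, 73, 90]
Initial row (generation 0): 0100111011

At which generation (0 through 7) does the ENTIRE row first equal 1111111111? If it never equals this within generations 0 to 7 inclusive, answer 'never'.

Answer: 5

Derivation:
Gen 0: 0100111011
Gen 1 (rule 126): 1111101111
Gen 2 (rule 54): 0000010000
Gen 3 (rule 73): 1111000111
Gen 4 (rule 90): 1001101101
Gen 5 (rule 126): 1111111111
Gen 6 (rule 54): 0000000000
Gen 7 (rule 73): 1111111111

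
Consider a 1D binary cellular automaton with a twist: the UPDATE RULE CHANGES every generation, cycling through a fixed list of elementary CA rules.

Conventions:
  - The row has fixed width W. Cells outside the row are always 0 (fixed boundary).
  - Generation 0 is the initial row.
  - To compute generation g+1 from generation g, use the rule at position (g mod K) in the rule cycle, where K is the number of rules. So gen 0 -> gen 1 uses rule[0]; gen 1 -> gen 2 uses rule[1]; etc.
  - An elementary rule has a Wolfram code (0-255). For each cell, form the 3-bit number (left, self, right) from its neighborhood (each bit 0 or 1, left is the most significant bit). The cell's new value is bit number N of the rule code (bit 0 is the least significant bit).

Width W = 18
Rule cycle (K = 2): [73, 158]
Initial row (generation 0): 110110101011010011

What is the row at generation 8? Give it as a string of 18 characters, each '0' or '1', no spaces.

Gen 0: 110110101011010011
Gen 1 (rule 73): 110110000011000011
Gen 2 (rule 158): 100101000110100110
Gen 3 (rule 73): 000000010110000110
Gen 4 (rule 158): 000000110101001101
Gen 5 (rule 73): 111110110000001100
Gen 6 (rule 158): 111100101000011010
Gen 7 (rule 73): 100100000011011000
Gen 8 (rule 158): 111110000110010100

Answer: 111110000110010100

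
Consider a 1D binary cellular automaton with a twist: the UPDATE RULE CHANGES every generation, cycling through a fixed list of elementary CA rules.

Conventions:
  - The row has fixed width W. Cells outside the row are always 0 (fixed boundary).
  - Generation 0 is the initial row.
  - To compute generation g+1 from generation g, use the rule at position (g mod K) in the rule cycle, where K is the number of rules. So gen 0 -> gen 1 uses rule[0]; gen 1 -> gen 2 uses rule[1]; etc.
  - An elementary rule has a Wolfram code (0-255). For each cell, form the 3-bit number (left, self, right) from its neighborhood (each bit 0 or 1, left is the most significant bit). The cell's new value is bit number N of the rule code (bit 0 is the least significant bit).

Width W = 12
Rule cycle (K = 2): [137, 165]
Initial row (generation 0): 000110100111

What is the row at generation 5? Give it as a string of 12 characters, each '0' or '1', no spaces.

Gen 0: 000110100111
Gen 1 (rule 137): 110100000110
Gen 2 (rule 165): 001101110000
Gen 3 (rule 137): 101001100111
Gen 4 (rule 165): 111000000010
Gen 5 (rule 137): 110011111000

Answer: 110011111000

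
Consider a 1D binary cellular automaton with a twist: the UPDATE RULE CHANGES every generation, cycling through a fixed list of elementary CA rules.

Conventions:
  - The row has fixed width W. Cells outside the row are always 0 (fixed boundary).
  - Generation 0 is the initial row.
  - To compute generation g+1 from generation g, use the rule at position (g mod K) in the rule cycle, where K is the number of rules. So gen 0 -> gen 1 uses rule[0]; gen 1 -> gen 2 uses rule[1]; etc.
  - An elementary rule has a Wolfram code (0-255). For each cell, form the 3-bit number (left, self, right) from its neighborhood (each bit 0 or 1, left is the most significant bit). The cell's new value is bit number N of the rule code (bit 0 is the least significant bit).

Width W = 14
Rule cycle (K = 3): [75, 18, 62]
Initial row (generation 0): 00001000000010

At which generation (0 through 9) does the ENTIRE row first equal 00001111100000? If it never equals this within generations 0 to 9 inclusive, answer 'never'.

Gen 0: 00001000000010
Gen 1 (rule 75): 11110011111100
Gen 2 (rule 18): 00001100000010
Gen 3 (rule 62): 00011010000111
Gen 4 (rule 75): 11111000111101
Gen 5 (rule 18): 00000101000000
Gen 6 (rule 62): 00001111100000
Gen 7 (rule 75): 11111000101111
Gen 8 (rule 18): 00000101000000
Gen 9 (rule 62): 00001111100000

Answer: 6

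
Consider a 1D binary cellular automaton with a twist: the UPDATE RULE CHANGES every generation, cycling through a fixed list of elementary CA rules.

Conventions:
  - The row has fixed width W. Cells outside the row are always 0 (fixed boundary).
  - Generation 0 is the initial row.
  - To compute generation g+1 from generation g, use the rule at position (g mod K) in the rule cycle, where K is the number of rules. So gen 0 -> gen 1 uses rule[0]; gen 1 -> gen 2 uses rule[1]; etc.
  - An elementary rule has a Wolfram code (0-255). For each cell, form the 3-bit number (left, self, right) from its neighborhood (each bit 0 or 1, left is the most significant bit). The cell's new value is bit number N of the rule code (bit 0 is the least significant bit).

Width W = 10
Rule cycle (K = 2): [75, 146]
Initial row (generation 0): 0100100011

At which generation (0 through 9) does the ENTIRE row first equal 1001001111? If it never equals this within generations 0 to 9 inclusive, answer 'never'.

Answer: 1

Derivation:
Gen 0: 0100100011
Gen 1 (rule 75): 1001001111
Gen 2 (rule 146): 0110110110
Gen 3 (rule 75): 1110110110
Gen 4 (rule 146): 0100000001
Gen 5 (rule 75): 1001111110
Gen 6 (rule 146): 0110111101
Gen 7 (rule 75): 1110100100
Gen 8 (rule 146): 0100011010
Gen 9 (rule 75): 1001111000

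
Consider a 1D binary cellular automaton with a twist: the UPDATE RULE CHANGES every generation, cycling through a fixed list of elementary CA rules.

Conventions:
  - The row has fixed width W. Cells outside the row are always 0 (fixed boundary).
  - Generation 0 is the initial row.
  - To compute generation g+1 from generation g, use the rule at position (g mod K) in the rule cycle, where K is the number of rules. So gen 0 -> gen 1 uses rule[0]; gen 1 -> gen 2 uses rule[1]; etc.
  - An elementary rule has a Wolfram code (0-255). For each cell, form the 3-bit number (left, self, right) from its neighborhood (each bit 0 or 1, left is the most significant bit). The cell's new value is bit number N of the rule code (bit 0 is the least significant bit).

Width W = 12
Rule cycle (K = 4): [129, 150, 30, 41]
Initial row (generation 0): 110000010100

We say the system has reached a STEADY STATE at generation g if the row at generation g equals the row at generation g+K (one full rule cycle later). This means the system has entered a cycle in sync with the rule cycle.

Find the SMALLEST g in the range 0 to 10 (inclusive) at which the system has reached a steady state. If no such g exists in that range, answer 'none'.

Answer: none

Derivation:
Gen 0: 110000010100
Gen 1 (rule 129): 000111000001
Gen 2 (rule 150): 001010100011
Gen 3 (rule 30): 011010110110
Gen 4 (rule 41): 010101101100
Gen 5 (rule 129): 000000000001
Gen 6 (rule 150): 000000000011
Gen 7 (rule 30): 000000000110
Gen 8 (rule 41): 111111110100
Gen 9 (rule 129): 011111100001
Gen 10 (rule 150): 101111010011
Gen 11 (rule 30): 101000011110
Gen 12 (rule 41): 010011010000
Gen 13 (rule 129): 000000000111
Gen 14 (rule 150): 000000001010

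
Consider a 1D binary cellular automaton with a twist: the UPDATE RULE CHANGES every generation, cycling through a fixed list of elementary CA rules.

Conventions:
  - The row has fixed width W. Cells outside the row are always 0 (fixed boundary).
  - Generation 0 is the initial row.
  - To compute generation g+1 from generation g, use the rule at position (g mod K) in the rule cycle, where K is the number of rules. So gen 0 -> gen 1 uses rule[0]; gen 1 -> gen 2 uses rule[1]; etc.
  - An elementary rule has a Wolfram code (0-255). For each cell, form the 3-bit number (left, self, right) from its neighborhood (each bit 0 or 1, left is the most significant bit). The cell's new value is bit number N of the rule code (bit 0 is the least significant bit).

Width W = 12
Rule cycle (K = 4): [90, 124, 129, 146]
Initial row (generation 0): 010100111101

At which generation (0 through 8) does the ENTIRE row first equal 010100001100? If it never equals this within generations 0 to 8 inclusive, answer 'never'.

Answer: never

Derivation:
Gen 0: 010100111101
Gen 1 (rule 90): 100011100100
Gen 2 (rule 124): 110010110110
Gen 3 (rule 129): 000000000000
Gen 4 (rule 146): 000000000000
Gen 5 (rule 90): 000000000000
Gen 6 (rule 124): 000000000000
Gen 7 (rule 129): 111111111111
Gen 8 (rule 146): 011111111110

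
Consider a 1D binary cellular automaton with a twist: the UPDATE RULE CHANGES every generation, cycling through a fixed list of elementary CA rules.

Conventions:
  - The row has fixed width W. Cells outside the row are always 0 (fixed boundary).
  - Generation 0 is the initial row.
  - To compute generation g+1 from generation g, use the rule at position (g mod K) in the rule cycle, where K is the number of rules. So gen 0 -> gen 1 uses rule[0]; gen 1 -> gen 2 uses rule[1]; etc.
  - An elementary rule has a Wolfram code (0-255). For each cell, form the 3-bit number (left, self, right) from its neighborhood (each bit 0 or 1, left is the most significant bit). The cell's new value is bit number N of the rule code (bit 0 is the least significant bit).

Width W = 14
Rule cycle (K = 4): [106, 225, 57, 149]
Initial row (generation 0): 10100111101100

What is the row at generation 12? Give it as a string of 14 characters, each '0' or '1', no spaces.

Answer: 01010110101000

Derivation:
Gen 0: 10100111101100
Gen 1 (rule 106): 01001100111100
Gen 2 (rule 225): 00000100011101
Gen 3 (rule 57): 11110011010010
Gen 4 (rule 149): 01101000011011
Gen 5 (rule 106): 11110000111111
Gen 6 (rule 225): 01110110011111
Gen 7 (rule 57): 01001101010000
Gen 8 (rule 149): 01100001011111
Gen 9 (rule 106): 11100010110001
Gen 10 (rule 225): 01101001010100
Gen 11 (rule 57): 01010100101011
Gen 12 (rule 149): 01010110101000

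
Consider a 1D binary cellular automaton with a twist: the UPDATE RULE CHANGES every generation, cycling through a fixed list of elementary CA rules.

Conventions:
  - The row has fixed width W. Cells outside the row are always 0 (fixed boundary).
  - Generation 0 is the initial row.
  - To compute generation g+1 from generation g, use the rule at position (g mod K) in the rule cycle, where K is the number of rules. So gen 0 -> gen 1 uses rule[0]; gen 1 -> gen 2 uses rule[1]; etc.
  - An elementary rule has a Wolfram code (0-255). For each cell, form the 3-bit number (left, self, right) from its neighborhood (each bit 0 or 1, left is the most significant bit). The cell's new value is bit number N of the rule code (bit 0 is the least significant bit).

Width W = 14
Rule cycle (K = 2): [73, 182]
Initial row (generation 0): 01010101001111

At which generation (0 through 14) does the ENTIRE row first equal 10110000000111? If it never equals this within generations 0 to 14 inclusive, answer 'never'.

Answer: never

Derivation:
Gen 0: 01010101001111
Gen 1 (rule 73): 00000000001001
Gen 2 (rule 182): 00000000011111
Gen 3 (rule 73): 11111111010001
Gen 4 (rule 182): 01111110111011
Gen 5 (rule 73): 01000010101011
Gen 6 (rule 182): 11100111111100
Gen 7 (rule 73): 10100100000101
Gen 8 (rule 182): 11111110001111
Gen 9 (rule 73): 10000010101001
Gen 10 (rule 182): 11000111111111
Gen 11 (rule 73): 11010100000001
Gen 12 (rule 182): 00111110000011
Gen 13 (rule 73): 10100010111011
Gen 14 (rule 182): 11110111010100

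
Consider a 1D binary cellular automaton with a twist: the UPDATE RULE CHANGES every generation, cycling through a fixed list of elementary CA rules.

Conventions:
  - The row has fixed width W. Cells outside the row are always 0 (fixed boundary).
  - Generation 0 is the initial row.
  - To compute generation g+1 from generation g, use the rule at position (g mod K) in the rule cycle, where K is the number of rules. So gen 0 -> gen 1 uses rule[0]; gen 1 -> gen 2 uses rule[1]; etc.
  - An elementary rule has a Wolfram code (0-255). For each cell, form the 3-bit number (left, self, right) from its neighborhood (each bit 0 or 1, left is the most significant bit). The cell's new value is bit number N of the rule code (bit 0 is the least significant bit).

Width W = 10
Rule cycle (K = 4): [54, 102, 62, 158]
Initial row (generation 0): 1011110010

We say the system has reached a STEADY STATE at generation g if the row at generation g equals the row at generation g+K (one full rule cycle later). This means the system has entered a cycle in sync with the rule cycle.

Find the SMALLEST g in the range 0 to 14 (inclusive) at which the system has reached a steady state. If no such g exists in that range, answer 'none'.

Answer: none

Derivation:
Gen 0: 1011110010
Gen 1 (rule 54): 1100001111
Gen 2 (rule 102): 0100010001
Gen 3 (rule 62): 1110111011
Gen 4 (rule 158): 1100110010
Gen 5 (rule 54): 0011001111
Gen 6 (rule 102): 0101010001
Gen 7 (rule 62): 1111111011
Gen 8 (rule 158): 1111110010
Gen 9 (rule 54): 0000001111
Gen 10 (rule 102): 0000010001
Gen 11 (rule 62): 0000111011
Gen 12 (rule 158): 0001110010
Gen 13 (rule 54): 0010001111
Gen 14 (rule 102): 0110010001
Gen 15 (rule 62): 1101111011
Gen 16 (rule 158): 1001110010
Gen 17 (rule 54): 1110001111
Gen 18 (rule 102): 0010010001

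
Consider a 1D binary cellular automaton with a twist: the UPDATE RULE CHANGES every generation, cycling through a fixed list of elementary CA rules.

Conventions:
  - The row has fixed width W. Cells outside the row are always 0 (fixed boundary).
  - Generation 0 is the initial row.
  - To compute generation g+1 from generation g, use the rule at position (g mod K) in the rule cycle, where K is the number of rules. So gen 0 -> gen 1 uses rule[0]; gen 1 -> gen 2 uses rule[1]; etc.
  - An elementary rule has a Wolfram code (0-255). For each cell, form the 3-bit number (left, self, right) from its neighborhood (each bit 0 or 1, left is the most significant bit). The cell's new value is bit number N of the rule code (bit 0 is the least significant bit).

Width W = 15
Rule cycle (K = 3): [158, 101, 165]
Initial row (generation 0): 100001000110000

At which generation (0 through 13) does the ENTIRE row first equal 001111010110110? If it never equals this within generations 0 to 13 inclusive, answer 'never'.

Gen 0: 100001000110000
Gen 1 (rule 158): 110011101101000
Gen 2 (rule 101): 010000110111011
Gen 3 (rule 165): 010110001010100
Gen 4 (rule 158): 110101011010110
Gen 5 (rule 101): 011111101111010
Gen 6 (rule 165): 001111010110110
Gen 7 (rule 158): 011110010100101
Gen 8 (rule 101): 000010011100111
Gen 9 (rule 165): 111010001000010
Gen 10 (rule 158): 110011011100111
Gen 11 (rule 101): 010001100100001
Gen 12 (rule 165): 010100000101101
Gen 13 (rule 158): 110110001101001

Answer: 6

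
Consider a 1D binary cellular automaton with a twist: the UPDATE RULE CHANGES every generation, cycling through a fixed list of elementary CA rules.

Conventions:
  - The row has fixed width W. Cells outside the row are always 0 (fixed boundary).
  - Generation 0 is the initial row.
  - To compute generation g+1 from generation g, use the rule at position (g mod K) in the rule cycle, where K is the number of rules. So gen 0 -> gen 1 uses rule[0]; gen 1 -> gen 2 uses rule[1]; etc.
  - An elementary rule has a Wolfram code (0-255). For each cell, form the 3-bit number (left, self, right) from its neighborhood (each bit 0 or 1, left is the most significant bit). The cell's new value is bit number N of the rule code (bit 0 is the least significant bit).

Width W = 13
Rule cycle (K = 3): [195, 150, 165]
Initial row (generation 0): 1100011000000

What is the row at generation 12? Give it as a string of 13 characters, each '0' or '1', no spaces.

Gen 0: 1100011000000
Gen 1 (rule 195): 0101101011111
Gen 2 (rule 150): 1100001001110
Gen 3 (rule 165): 0001101000100
Gen 4 (rule 195): 1110100011001
Gen 5 (rule 150): 0100110100111
Gen 6 (rule 165): 0100001100010
Gen 7 (rule 195): 1001110101100
Gen 8 (rule 150): 1110100100010
Gen 9 (rule 165): 0101100101010
Gen 10 (rule 195): 1000101000000
Gen 11 (rule 150): 1101101100000
Gen 12 (rule 165): 0010010001111

Answer: 0010010001111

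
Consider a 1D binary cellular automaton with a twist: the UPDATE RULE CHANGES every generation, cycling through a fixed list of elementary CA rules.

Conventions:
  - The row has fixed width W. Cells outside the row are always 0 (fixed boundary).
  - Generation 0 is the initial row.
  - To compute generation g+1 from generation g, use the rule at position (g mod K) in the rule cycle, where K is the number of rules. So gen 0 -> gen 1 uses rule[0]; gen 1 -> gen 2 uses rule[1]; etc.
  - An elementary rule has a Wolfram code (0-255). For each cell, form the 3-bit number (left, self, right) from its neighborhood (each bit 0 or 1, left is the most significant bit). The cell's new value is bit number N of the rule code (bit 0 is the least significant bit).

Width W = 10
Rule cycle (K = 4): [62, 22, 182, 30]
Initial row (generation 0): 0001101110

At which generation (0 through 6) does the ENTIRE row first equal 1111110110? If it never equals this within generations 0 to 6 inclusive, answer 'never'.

Answer: 5

Derivation:
Gen 0: 0001101110
Gen 1 (rule 62): 0011011001
Gen 2 (rule 22): 0100000111
Gen 3 (rule 182): 1110001010
Gen 4 (rule 30): 1001011011
Gen 5 (rule 62): 1111110110
Gen 6 (rule 22): 0000000001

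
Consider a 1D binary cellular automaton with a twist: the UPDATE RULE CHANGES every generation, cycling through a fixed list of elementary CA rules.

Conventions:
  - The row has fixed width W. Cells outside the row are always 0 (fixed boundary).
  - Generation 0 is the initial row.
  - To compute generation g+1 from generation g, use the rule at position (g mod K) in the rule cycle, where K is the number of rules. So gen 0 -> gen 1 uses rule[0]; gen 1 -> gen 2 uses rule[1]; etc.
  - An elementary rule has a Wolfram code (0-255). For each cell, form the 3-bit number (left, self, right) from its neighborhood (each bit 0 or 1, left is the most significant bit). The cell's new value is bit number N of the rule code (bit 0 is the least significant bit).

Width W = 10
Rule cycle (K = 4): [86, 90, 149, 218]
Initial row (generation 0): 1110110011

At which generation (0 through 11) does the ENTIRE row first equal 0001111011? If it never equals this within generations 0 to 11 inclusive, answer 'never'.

Answer: 8

Derivation:
Gen 0: 1110110011
Gen 1 (rule 86): 0010011101
Gen 2 (rule 90): 0101110100
Gen 3 (rule 149): 0100100111
Gen 4 (rule 218): 1011011111
Gen 5 (rule 86): 1001000001
Gen 6 (rule 90): 0110100010
Gen 7 (rule 149): 0000111011
Gen 8 (rule 218): 0001111011
Gen 9 (rule 86): 0010001001
Gen 10 (rule 90): 0101010110
Gen 11 (rule 149): 0101010001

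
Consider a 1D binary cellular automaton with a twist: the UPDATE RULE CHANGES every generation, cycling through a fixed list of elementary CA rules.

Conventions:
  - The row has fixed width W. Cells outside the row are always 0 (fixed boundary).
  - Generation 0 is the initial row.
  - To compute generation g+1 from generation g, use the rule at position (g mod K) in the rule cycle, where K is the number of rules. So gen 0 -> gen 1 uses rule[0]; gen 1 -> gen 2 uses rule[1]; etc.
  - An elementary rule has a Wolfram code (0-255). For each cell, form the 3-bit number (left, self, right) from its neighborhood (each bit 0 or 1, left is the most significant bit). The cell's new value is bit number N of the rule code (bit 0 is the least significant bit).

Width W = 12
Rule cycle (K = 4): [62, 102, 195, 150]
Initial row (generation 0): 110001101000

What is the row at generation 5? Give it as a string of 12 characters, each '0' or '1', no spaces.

Answer: 111110011000

Derivation:
Gen 0: 110001101000
Gen 1 (rule 62): 101011011100
Gen 2 (rule 102): 111101100100
Gen 3 (rule 195): 011100101001
Gen 4 (rule 150): 101011101111
Gen 5 (rule 62): 111110011000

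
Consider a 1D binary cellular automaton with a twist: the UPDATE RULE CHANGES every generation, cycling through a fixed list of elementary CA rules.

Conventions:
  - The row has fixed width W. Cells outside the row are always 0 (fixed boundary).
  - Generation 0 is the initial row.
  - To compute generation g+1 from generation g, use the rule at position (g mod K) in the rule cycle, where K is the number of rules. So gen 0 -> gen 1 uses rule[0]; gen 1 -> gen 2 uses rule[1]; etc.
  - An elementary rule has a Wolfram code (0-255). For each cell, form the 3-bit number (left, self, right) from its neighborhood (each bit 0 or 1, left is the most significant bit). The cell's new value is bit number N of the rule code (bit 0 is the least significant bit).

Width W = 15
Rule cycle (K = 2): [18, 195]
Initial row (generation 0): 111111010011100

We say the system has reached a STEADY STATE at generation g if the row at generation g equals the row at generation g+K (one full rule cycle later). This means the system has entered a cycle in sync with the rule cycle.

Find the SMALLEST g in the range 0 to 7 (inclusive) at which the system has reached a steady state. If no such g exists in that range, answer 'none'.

Gen 0: 111111010011100
Gen 1 (rule 18): 000000001100010
Gen 2 (rule 195): 111111110101100
Gen 3 (rule 18): 000000000000010
Gen 4 (rule 195): 111111111111100
Gen 5 (rule 18): 000000000000010
Gen 6 (rule 195): 111111111111100
Gen 7 (rule 18): 000000000000010
Gen 8 (rule 195): 111111111111100
Gen 9 (rule 18): 000000000000010

Answer: 3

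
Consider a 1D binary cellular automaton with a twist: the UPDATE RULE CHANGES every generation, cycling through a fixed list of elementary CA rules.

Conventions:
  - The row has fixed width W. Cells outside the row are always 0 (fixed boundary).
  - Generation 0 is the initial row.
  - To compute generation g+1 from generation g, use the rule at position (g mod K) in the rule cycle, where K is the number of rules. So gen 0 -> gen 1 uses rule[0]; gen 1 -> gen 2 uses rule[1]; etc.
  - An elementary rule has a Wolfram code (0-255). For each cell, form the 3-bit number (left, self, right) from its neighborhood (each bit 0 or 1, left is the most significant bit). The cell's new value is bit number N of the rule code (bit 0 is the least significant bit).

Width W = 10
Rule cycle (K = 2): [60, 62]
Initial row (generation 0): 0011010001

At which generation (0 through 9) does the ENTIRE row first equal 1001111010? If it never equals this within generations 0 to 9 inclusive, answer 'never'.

Answer: never

Derivation:
Gen 0: 0011010001
Gen 1 (rule 60): 0010111001
Gen 2 (rule 62): 0111100111
Gen 3 (rule 60): 0100010100
Gen 4 (rule 62): 1110111110
Gen 5 (rule 60): 1001100001
Gen 6 (rule 62): 1111010011
Gen 7 (rule 60): 1000111010
Gen 8 (rule 62): 1101100111
Gen 9 (rule 60): 1011010100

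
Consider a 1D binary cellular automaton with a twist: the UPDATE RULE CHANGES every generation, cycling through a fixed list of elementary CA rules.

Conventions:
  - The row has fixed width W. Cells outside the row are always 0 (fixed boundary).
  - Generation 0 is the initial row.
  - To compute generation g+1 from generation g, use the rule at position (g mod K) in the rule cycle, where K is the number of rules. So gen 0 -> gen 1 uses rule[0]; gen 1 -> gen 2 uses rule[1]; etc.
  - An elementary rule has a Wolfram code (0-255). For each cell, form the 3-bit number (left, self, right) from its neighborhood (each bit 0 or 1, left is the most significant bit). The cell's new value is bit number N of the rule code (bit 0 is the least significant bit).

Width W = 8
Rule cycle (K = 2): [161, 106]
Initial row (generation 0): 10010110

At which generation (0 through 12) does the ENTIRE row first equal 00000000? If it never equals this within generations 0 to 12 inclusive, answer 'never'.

Answer: 9

Derivation:
Gen 0: 10010110
Gen 1 (rule 161): 00001000
Gen 2 (rule 106): 00010000
Gen 3 (rule 161): 11000111
Gen 4 (rule 106): 11001101
Gen 5 (rule 161): 00000010
Gen 6 (rule 106): 00000100
Gen 7 (rule 161): 11110001
Gen 8 (rule 106): 10010010
Gen 9 (rule 161): 00000000
Gen 10 (rule 106): 00000000
Gen 11 (rule 161): 11111111
Gen 12 (rule 106): 10000001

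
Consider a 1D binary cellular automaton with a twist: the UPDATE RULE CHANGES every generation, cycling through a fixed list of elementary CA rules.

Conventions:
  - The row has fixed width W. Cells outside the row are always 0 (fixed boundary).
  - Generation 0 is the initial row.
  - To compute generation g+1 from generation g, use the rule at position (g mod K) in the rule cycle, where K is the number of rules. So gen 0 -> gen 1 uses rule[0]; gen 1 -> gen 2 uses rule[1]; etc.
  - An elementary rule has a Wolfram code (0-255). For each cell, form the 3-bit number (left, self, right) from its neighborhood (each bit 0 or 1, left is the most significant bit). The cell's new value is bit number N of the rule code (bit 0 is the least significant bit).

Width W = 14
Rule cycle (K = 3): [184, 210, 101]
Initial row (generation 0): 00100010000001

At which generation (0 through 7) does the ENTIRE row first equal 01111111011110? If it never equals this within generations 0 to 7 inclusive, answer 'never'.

Answer: 4

Derivation:
Gen 0: 00100010000001
Gen 1 (rule 184): 00010001000000
Gen 2 (rule 210): 00101010100000
Gen 3 (rule 101): 10111111101111
Gen 4 (rule 184): 01111111011110
Gen 5 (rule 210): 10111111001111
Gen 6 (rule 101): 11000001000001
Gen 7 (rule 184): 10100000100000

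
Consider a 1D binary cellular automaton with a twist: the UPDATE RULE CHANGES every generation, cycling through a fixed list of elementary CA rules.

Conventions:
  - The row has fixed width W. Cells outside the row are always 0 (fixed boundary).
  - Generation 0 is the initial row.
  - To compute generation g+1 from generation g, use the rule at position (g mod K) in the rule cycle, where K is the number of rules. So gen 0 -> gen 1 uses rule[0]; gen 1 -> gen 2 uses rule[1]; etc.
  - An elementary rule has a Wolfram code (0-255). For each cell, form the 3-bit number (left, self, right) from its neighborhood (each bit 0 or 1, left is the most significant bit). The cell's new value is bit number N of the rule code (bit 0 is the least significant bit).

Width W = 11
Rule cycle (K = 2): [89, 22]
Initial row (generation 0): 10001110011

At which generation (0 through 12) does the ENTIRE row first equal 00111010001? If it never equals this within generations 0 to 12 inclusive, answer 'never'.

Gen 0: 10001110011
Gen 1 (rule 89): 01101011011
Gen 2 (rule 22): 10001000000
Gen 3 (rule 89): 01100111111
Gen 4 (rule 22): 10011000000
Gen 5 (rule 89): 01011111111
Gen 6 (rule 22): 11000000000
Gen 7 (rule 89): 11111111111
Gen 8 (rule 22): 00000000000
Gen 9 (rule 89): 11111111111
Gen 10 (rule 22): 00000000000
Gen 11 (rule 89): 11111111111
Gen 12 (rule 22): 00000000000

Answer: never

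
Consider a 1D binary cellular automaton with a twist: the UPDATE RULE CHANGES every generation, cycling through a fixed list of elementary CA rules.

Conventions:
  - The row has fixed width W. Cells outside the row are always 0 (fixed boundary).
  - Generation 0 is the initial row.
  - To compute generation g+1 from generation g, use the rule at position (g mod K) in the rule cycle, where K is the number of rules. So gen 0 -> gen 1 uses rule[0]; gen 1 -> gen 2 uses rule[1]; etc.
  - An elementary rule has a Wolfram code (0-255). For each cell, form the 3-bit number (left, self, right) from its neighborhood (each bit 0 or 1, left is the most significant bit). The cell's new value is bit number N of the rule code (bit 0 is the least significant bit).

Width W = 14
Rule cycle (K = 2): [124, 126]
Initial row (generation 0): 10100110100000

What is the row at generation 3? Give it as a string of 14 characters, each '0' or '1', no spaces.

Answer: 11010110011100

Derivation:
Gen 0: 10100110100000
Gen 1 (rule 124): 11110111110000
Gen 2 (rule 126): 10011100011000
Gen 3 (rule 124): 11010110011100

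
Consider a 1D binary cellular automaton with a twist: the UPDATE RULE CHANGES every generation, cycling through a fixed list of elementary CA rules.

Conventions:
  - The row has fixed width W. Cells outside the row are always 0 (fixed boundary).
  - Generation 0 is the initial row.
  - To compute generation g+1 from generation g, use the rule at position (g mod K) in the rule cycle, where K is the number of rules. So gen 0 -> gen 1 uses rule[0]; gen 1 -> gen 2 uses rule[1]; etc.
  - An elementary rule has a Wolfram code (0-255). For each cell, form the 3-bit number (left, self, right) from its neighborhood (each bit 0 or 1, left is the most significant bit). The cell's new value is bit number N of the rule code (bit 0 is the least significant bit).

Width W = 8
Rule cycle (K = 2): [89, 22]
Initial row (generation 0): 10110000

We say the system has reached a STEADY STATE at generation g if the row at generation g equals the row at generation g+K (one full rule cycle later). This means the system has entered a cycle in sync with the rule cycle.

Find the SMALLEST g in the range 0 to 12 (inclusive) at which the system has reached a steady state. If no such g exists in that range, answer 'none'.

Gen 0: 10110000
Gen 1 (rule 89): 00111111
Gen 2 (rule 22): 01000000
Gen 3 (rule 89): 00111111
Gen 4 (rule 22): 01000000
Gen 5 (rule 89): 00111111
Gen 6 (rule 22): 01000000
Gen 7 (rule 89): 00111111
Gen 8 (rule 22): 01000000
Gen 9 (rule 89): 00111111
Gen 10 (rule 22): 01000000
Gen 11 (rule 89): 00111111
Gen 12 (rule 22): 01000000
Gen 13 (rule 89): 00111111
Gen 14 (rule 22): 01000000

Answer: 1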